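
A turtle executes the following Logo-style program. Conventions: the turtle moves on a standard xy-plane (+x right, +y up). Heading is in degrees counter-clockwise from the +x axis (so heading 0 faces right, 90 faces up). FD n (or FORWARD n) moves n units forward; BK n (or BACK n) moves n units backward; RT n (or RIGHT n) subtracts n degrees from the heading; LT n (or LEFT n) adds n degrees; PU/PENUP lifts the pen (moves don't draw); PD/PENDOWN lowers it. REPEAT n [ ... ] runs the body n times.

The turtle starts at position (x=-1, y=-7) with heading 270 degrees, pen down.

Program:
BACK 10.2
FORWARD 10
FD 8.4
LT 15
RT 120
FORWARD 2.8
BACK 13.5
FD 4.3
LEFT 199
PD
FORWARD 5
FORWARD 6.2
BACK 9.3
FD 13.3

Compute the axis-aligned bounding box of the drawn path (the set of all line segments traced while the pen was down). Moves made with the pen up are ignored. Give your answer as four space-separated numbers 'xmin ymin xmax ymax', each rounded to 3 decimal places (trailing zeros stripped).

Executing turtle program step by step:
Start: pos=(-1,-7), heading=270, pen down
BK 10.2: (-1,-7) -> (-1,3.2) [heading=270, draw]
FD 10: (-1,3.2) -> (-1,-6.8) [heading=270, draw]
FD 8.4: (-1,-6.8) -> (-1,-15.2) [heading=270, draw]
LT 15: heading 270 -> 285
RT 120: heading 285 -> 165
FD 2.8: (-1,-15.2) -> (-3.705,-14.475) [heading=165, draw]
BK 13.5: (-3.705,-14.475) -> (9.335,-17.969) [heading=165, draw]
FD 4.3: (9.335,-17.969) -> (5.182,-16.856) [heading=165, draw]
LT 199: heading 165 -> 4
PD: pen down
FD 5: (5.182,-16.856) -> (10.17,-16.508) [heading=4, draw]
FD 6.2: (10.17,-16.508) -> (16.355,-16.075) [heading=4, draw]
BK 9.3: (16.355,-16.075) -> (7.077,-16.724) [heading=4, draw]
FD 13.3: (7.077,-16.724) -> (20.345,-15.796) [heading=4, draw]
Final: pos=(20.345,-15.796), heading=4, 10 segment(s) drawn

Segment endpoints: x in {-3.705, -1, -1, -1, 5.182, 7.077, 9.335, 10.17, 16.355, 20.345}, y in {-17.969, -16.856, -16.724, -16.508, -16.075, -15.796, -15.2, -14.475, -7, -6.8, 3.2}
xmin=-3.705, ymin=-17.969, xmax=20.345, ymax=3.2

Answer: -3.705 -17.969 20.345 3.2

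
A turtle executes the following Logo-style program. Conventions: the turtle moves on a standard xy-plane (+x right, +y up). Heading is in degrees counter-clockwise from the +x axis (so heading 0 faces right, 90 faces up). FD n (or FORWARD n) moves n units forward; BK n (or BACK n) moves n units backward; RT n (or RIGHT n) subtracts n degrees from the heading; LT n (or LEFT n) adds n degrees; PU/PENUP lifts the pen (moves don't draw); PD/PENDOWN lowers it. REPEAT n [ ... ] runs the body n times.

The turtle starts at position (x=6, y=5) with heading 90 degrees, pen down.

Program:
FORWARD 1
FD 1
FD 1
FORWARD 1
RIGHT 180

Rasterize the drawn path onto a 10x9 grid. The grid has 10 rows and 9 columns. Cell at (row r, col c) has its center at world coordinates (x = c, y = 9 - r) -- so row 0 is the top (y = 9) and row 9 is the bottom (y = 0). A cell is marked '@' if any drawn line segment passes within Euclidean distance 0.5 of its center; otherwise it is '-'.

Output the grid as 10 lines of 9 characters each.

Answer: ------@--
------@--
------@--
------@--
------@--
---------
---------
---------
---------
---------

Derivation:
Segment 0: (6,5) -> (6,6)
Segment 1: (6,6) -> (6,7)
Segment 2: (6,7) -> (6,8)
Segment 3: (6,8) -> (6,9)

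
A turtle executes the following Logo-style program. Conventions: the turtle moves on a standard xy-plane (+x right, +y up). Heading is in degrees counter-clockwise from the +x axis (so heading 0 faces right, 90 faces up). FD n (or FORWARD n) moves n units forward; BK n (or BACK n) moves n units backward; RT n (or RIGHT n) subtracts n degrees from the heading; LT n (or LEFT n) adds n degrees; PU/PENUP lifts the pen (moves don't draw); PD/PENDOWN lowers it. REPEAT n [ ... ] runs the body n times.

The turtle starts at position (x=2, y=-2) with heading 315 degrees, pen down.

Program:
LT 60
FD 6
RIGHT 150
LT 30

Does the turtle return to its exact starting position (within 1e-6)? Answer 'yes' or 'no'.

Answer: no

Derivation:
Executing turtle program step by step:
Start: pos=(2,-2), heading=315, pen down
LT 60: heading 315 -> 15
FD 6: (2,-2) -> (7.796,-0.447) [heading=15, draw]
RT 150: heading 15 -> 225
LT 30: heading 225 -> 255
Final: pos=(7.796,-0.447), heading=255, 1 segment(s) drawn

Start position: (2, -2)
Final position: (7.796, -0.447)
Distance = 6; >= 1e-6 -> NOT closed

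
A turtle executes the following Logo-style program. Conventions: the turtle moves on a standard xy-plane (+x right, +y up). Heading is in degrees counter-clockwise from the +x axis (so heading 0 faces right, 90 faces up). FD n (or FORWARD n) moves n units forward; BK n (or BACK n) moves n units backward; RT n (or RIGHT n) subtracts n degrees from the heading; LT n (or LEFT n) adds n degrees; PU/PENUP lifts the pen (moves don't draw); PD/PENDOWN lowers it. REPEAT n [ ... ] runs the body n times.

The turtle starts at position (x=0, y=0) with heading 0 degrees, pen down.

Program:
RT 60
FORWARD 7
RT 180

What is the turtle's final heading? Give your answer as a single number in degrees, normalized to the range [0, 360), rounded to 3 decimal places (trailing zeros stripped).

Executing turtle program step by step:
Start: pos=(0,0), heading=0, pen down
RT 60: heading 0 -> 300
FD 7: (0,0) -> (3.5,-6.062) [heading=300, draw]
RT 180: heading 300 -> 120
Final: pos=(3.5,-6.062), heading=120, 1 segment(s) drawn

Answer: 120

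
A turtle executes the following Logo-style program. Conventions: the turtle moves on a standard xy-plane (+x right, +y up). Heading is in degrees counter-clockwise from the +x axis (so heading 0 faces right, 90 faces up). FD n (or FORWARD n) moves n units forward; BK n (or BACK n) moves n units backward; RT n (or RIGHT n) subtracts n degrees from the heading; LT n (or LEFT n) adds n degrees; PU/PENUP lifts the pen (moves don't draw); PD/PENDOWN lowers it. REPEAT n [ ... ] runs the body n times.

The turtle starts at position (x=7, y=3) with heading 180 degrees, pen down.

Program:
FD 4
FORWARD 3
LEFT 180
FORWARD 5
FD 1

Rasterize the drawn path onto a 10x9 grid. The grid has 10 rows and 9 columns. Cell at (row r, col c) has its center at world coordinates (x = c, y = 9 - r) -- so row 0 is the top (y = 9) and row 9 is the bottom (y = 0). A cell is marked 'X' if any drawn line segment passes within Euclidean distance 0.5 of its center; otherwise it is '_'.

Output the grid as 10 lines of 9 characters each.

Segment 0: (7,3) -> (3,3)
Segment 1: (3,3) -> (0,3)
Segment 2: (0,3) -> (5,3)
Segment 3: (5,3) -> (6,3)

Answer: _________
_________
_________
_________
_________
_________
XXXXXXXX_
_________
_________
_________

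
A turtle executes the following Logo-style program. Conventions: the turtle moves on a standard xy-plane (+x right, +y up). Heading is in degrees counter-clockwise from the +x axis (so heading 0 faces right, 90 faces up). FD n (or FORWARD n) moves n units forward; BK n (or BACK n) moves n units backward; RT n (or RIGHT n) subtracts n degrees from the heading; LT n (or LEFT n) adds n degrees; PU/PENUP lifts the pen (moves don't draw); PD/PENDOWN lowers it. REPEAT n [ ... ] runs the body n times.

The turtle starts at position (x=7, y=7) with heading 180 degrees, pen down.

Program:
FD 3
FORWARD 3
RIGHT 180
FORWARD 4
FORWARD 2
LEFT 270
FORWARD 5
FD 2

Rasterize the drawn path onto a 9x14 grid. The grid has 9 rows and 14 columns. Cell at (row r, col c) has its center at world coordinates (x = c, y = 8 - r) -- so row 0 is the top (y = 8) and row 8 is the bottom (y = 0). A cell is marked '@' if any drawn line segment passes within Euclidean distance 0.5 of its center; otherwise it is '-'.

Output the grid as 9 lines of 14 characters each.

Segment 0: (7,7) -> (4,7)
Segment 1: (4,7) -> (1,7)
Segment 2: (1,7) -> (5,7)
Segment 3: (5,7) -> (7,7)
Segment 4: (7,7) -> (7,2)
Segment 5: (7,2) -> (7,0)

Answer: --------------
-@@@@@@@------
-------@------
-------@------
-------@------
-------@------
-------@------
-------@------
-------@------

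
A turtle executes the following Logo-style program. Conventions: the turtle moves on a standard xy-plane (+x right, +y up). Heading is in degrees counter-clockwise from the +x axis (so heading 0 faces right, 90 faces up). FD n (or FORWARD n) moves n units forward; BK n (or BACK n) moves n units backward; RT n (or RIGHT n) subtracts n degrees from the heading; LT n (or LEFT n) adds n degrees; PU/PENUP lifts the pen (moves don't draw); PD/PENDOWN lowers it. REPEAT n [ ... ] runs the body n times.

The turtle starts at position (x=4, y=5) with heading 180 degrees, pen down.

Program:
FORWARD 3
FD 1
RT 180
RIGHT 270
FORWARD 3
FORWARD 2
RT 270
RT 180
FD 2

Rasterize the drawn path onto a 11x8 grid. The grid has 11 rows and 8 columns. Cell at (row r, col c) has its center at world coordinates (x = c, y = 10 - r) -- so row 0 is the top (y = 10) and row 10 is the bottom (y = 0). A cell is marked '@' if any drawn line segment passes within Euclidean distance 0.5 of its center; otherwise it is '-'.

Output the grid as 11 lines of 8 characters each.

Segment 0: (4,5) -> (1,5)
Segment 1: (1,5) -> (0,5)
Segment 2: (0,5) -> (-0,8)
Segment 3: (-0,8) -> (-0,10)
Segment 4: (-0,10) -> (2,10)

Answer: @@@-----
@-------
@-------
@-------
@-------
@@@@@---
--------
--------
--------
--------
--------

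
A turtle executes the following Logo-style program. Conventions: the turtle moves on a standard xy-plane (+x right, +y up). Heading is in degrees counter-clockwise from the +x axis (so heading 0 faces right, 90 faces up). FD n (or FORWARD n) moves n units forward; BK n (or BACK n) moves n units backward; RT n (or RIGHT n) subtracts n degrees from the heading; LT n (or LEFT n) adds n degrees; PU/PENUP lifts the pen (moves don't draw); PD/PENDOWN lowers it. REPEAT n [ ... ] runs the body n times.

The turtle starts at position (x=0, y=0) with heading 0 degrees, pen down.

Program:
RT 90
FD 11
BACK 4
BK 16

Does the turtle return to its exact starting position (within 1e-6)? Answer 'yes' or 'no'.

Executing turtle program step by step:
Start: pos=(0,0), heading=0, pen down
RT 90: heading 0 -> 270
FD 11: (0,0) -> (0,-11) [heading=270, draw]
BK 4: (0,-11) -> (0,-7) [heading=270, draw]
BK 16: (0,-7) -> (0,9) [heading=270, draw]
Final: pos=(0,9), heading=270, 3 segment(s) drawn

Start position: (0, 0)
Final position: (0, 9)
Distance = 9; >= 1e-6 -> NOT closed

Answer: no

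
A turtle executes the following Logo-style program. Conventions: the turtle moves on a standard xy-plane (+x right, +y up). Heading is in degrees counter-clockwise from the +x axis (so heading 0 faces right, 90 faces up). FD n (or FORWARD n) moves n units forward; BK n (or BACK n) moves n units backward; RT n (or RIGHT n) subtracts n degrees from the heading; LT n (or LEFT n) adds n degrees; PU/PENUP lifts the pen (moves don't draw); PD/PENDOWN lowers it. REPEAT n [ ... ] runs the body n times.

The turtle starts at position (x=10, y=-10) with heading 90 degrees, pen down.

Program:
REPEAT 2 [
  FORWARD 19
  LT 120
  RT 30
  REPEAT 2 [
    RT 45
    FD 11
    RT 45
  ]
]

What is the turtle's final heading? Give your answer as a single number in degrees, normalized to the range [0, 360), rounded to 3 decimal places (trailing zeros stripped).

Executing turtle program step by step:
Start: pos=(10,-10), heading=90, pen down
REPEAT 2 [
  -- iteration 1/2 --
  FD 19: (10,-10) -> (10,9) [heading=90, draw]
  LT 120: heading 90 -> 210
  RT 30: heading 210 -> 180
  REPEAT 2 [
    -- iteration 1/2 --
    RT 45: heading 180 -> 135
    FD 11: (10,9) -> (2.222,16.778) [heading=135, draw]
    RT 45: heading 135 -> 90
    -- iteration 2/2 --
    RT 45: heading 90 -> 45
    FD 11: (2.222,16.778) -> (10,24.556) [heading=45, draw]
    RT 45: heading 45 -> 0
  ]
  -- iteration 2/2 --
  FD 19: (10,24.556) -> (29,24.556) [heading=0, draw]
  LT 120: heading 0 -> 120
  RT 30: heading 120 -> 90
  REPEAT 2 [
    -- iteration 1/2 --
    RT 45: heading 90 -> 45
    FD 11: (29,24.556) -> (36.778,32.335) [heading=45, draw]
    RT 45: heading 45 -> 0
    -- iteration 2/2 --
    RT 45: heading 0 -> 315
    FD 11: (36.778,32.335) -> (44.556,24.556) [heading=315, draw]
    RT 45: heading 315 -> 270
  ]
]
Final: pos=(44.556,24.556), heading=270, 6 segment(s) drawn

Answer: 270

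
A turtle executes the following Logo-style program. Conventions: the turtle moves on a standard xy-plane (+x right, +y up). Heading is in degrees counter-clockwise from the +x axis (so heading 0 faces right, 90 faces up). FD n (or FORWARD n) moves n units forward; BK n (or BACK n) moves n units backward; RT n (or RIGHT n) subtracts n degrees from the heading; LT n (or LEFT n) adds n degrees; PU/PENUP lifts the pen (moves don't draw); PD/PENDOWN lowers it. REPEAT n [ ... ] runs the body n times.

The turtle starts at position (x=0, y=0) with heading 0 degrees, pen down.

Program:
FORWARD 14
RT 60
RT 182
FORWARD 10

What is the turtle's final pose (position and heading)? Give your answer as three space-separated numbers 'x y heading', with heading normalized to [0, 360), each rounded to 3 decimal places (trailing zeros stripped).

Executing turtle program step by step:
Start: pos=(0,0), heading=0, pen down
FD 14: (0,0) -> (14,0) [heading=0, draw]
RT 60: heading 0 -> 300
RT 182: heading 300 -> 118
FD 10: (14,0) -> (9.305,8.829) [heading=118, draw]
Final: pos=(9.305,8.829), heading=118, 2 segment(s) drawn

Answer: 9.305 8.829 118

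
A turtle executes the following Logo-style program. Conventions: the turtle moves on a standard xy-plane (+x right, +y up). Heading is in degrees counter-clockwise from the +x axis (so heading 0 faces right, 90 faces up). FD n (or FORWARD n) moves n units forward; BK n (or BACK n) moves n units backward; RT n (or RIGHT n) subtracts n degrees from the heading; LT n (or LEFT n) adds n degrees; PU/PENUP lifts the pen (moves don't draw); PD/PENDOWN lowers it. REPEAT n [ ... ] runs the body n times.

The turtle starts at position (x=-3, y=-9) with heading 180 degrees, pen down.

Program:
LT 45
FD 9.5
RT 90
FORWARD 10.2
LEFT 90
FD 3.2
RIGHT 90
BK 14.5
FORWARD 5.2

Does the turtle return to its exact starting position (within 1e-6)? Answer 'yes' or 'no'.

Executing turtle program step by step:
Start: pos=(-3,-9), heading=180, pen down
LT 45: heading 180 -> 225
FD 9.5: (-3,-9) -> (-9.718,-15.718) [heading=225, draw]
RT 90: heading 225 -> 135
FD 10.2: (-9.718,-15.718) -> (-16.93,-8.505) [heading=135, draw]
LT 90: heading 135 -> 225
FD 3.2: (-16.93,-8.505) -> (-19.193,-10.768) [heading=225, draw]
RT 90: heading 225 -> 135
BK 14.5: (-19.193,-10.768) -> (-8.94,-21.021) [heading=135, draw]
FD 5.2: (-8.94,-21.021) -> (-12.617,-17.344) [heading=135, draw]
Final: pos=(-12.617,-17.344), heading=135, 5 segment(s) drawn

Start position: (-3, -9)
Final position: (-12.617, -17.344)
Distance = 12.732; >= 1e-6 -> NOT closed

Answer: no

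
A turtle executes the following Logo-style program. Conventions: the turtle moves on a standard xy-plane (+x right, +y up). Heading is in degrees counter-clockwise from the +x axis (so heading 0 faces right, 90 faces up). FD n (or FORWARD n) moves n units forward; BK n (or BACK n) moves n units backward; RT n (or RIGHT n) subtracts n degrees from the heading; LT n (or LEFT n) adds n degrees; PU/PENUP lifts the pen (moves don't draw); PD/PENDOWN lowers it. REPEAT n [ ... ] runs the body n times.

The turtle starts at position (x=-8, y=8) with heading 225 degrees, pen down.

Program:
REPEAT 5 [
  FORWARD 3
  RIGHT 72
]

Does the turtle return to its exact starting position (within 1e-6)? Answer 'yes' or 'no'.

Answer: yes

Derivation:
Executing turtle program step by step:
Start: pos=(-8,8), heading=225, pen down
REPEAT 5 [
  -- iteration 1/5 --
  FD 3: (-8,8) -> (-10.121,5.879) [heading=225, draw]
  RT 72: heading 225 -> 153
  -- iteration 2/5 --
  FD 3: (-10.121,5.879) -> (-12.794,7.241) [heading=153, draw]
  RT 72: heading 153 -> 81
  -- iteration 3/5 --
  FD 3: (-12.794,7.241) -> (-12.325,10.204) [heading=81, draw]
  RT 72: heading 81 -> 9
  -- iteration 4/5 --
  FD 3: (-12.325,10.204) -> (-9.362,10.673) [heading=9, draw]
  RT 72: heading 9 -> 297
  -- iteration 5/5 --
  FD 3: (-9.362,10.673) -> (-8,8) [heading=297, draw]
  RT 72: heading 297 -> 225
]
Final: pos=(-8,8), heading=225, 5 segment(s) drawn

Start position: (-8, 8)
Final position: (-8, 8)
Distance = 0; < 1e-6 -> CLOSED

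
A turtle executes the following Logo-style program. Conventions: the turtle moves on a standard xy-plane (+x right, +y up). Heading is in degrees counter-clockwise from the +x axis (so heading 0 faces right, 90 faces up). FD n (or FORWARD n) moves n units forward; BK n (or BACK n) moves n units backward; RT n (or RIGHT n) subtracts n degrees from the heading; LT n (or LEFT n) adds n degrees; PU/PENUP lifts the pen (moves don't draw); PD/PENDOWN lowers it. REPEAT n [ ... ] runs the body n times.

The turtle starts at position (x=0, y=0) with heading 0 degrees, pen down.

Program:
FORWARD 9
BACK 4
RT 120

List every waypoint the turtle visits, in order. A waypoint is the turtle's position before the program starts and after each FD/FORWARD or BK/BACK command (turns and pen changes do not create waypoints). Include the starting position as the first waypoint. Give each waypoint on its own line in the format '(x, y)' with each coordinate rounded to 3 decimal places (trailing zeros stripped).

Answer: (0, 0)
(9, 0)
(5, 0)

Derivation:
Executing turtle program step by step:
Start: pos=(0,0), heading=0, pen down
FD 9: (0,0) -> (9,0) [heading=0, draw]
BK 4: (9,0) -> (5,0) [heading=0, draw]
RT 120: heading 0 -> 240
Final: pos=(5,0), heading=240, 2 segment(s) drawn
Waypoints (3 total):
(0, 0)
(9, 0)
(5, 0)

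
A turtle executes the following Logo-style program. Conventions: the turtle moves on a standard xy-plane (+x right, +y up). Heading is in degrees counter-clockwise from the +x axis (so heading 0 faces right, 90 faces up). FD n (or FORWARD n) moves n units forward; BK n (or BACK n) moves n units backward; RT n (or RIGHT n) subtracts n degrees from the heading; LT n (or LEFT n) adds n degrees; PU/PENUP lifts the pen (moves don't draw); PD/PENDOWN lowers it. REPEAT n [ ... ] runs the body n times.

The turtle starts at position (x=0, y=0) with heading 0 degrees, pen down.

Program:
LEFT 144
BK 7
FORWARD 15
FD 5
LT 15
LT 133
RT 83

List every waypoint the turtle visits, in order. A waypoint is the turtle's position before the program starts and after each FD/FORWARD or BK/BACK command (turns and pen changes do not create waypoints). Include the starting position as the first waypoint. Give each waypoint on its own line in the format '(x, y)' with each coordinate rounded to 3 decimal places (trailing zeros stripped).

Answer: (0, 0)
(5.663, -4.114)
(-6.472, 4.702)
(-10.517, 7.641)

Derivation:
Executing turtle program step by step:
Start: pos=(0,0), heading=0, pen down
LT 144: heading 0 -> 144
BK 7: (0,0) -> (5.663,-4.114) [heading=144, draw]
FD 15: (5.663,-4.114) -> (-6.472,4.702) [heading=144, draw]
FD 5: (-6.472,4.702) -> (-10.517,7.641) [heading=144, draw]
LT 15: heading 144 -> 159
LT 133: heading 159 -> 292
RT 83: heading 292 -> 209
Final: pos=(-10.517,7.641), heading=209, 3 segment(s) drawn
Waypoints (4 total):
(0, 0)
(5.663, -4.114)
(-6.472, 4.702)
(-10.517, 7.641)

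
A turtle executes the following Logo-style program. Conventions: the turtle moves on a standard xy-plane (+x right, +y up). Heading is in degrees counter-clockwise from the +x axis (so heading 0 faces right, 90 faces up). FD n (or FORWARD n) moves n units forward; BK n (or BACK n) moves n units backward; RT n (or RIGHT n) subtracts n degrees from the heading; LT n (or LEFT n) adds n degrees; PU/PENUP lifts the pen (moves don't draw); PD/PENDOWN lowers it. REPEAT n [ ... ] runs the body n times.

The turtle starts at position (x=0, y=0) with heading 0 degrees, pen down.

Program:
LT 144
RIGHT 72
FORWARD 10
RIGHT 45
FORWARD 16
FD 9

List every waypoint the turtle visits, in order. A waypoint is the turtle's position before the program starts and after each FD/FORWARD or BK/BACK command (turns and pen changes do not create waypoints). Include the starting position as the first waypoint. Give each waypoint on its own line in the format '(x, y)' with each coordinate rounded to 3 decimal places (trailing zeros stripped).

Executing turtle program step by step:
Start: pos=(0,0), heading=0, pen down
LT 144: heading 0 -> 144
RT 72: heading 144 -> 72
FD 10: (0,0) -> (3.09,9.511) [heading=72, draw]
RT 45: heading 72 -> 27
FD 16: (3.09,9.511) -> (17.346,16.774) [heading=27, draw]
FD 9: (17.346,16.774) -> (25.365,20.86) [heading=27, draw]
Final: pos=(25.365,20.86), heading=27, 3 segment(s) drawn
Waypoints (4 total):
(0, 0)
(3.09, 9.511)
(17.346, 16.774)
(25.365, 20.86)

Answer: (0, 0)
(3.09, 9.511)
(17.346, 16.774)
(25.365, 20.86)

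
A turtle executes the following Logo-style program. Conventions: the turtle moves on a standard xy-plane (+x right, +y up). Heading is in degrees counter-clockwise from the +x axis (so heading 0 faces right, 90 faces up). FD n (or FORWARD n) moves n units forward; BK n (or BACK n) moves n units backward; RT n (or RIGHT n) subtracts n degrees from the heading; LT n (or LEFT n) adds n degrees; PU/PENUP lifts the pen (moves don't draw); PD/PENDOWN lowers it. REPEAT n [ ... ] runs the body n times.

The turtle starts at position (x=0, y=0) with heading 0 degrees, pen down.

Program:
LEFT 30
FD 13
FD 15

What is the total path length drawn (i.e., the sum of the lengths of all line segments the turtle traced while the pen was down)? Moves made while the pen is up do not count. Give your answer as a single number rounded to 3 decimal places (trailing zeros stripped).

Executing turtle program step by step:
Start: pos=(0,0), heading=0, pen down
LT 30: heading 0 -> 30
FD 13: (0,0) -> (11.258,6.5) [heading=30, draw]
FD 15: (11.258,6.5) -> (24.249,14) [heading=30, draw]
Final: pos=(24.249,14), heading=30, 2 segment(s) drawn

Segment lengths:
  seg 1: (0,0) -> (11.258,6.5), length = 13
  seg 2: (11.258,6.5) -> (24.249,14), length = 15
Total = 28

Answer: 28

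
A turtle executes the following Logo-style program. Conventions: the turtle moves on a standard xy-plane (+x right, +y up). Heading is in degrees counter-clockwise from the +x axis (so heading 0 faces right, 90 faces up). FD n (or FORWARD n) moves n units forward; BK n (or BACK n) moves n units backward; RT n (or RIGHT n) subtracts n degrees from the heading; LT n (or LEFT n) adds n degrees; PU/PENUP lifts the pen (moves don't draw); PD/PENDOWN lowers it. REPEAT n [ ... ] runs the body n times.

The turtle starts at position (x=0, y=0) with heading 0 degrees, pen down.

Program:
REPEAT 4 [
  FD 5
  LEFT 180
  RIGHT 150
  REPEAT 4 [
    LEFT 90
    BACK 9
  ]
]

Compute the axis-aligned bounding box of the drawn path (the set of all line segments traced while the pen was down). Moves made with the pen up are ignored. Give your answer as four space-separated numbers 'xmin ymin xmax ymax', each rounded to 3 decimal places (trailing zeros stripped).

Answer: 0 -7.794 21.624 24.124

Derivation:
Executing turtle program step by step:
Start: pos=(0,0), heading=0, pen down
REPEAT 4 [
  -- iteration 1/4 --
  FD 5: (0,0) -> (5,0) [heading=0, draw]
  LT 180: heading 0 -> 180
  RT 150: heading 180 -> 30
  REPEAT 4 [
    -- iteration 1/4 --
    LT 90: heading 30 -> 120
    BK 9: (5,0) -> (9.5,-7.794) [heading=120, draw]
    -- iteration 2/4 --
    LT 90: heading 120 -> 210
    BK 9: (9.5,-7.794) -> (17.294,-3.294) [heading=210, draw]
    -- iteration 3/4 --
    LT 90: heading 210 -> 300
    BK 9: (17.294,-3.294) -> (12.794,4.5) [heading=300, draw]
    -- iteration 4/4 --
    LT 90: heading 300 -> 30
    BK 9: (12.794,4.5) -> (5,0) [heading=30, draw]
  ]
  -- iteration 2/4 --
  FD 5: (5,0) -> (9.33,2.5) [heading=30, draw]
  LT 180: heading 30 -> 210
  RT 150: heading 210 -> 60
  REPEAT 4 [
    -- iteration 1/4 --
    LT 90: heading 60 -> 150
    BK 9: (9.33,2.5) -> (17.124,-2) [heading=150, draw]
    -- iteration 2/4 --
    LT 90: heading 150 -> 240
    BK 9: (17.124,-2) -> (21.624,5.794) [heading=240, draw]
    -- iteration 3/4 --
    LT 90: heading 240 -> 330
    BK 9: (21.624,5.794) -> (13.83,10.294) [heading=330, draw]
    -- iteration 4/4 --
    LT 90: heading 330 -> 60
    BK 9: (13.83,10.294) -> (9.33,2.5) [heading=60, draw]
  ]
  -- iteration 3/4 --
  FD 5: (9.33,2.5) -> (11.83,6.83) [heading=60, draw]
  LT 180: heading 60 -> 240
  RT 150: heading 240 -> 90
  REPEAT 4 [
    -- iteration 1/4 --
    LT 90: heading 90 -> 180
    BK 9: (11.83,6.83) -> (20.83,6.83) [heading=180, draw]
    -- iteration 2/4 --
    LT 90: heading 180 -> 270
    BK 9: (20.83,6.83) -> (20.83,15.83) [heading=270, draw]
    -- iteration 3/4 --
    LT 90: heading 270 -> 0
    BK 9: (20.83,15.83) -> (11.83,15.83) [heading=0, draw]
    -- iteration 4/4 --
    LT 90: heading 0 -> 90
    BK 9: (11.83,15.83) -> (11.83,6.83) [heading=90, draw]
  ]
  -- iteration 4/4 --
  FD 5: (11.83,6.83) -> (11.83,11.83) [heading=90, draw]
  LT 180: heading 90 -> 270
  RT 150: heading 270 -> 120
  REPEAT 4 [
    -- iteration 1/4 --
    LT 90: heading 120 -> 210
    BK 9: (11.83,11.83) -> (19.624,16.33) [heading=210, draw]
    -- iteration 2/4 --
    LT 90: heading 210 -> 300
    BK 9: (19.624,16.33) -> (15.124,24.124) [heading=300, draw]
    -- iteration 3/4 --
    LT 90: heading 300 -> 30
    BK 9: (15.124,24.124) -> (7.33,19.624) [heading=30, draw]
    -- iteration 4/4 --
    LT 90: heading 30 -> 120
    BK 9: (7.33,19.624) -> (11.83,11.83) [heading=120, draw]
  ]
]
Final: pos=(11.83,11.83), heading=120, 20 segment(s) drawn

Segment endpoints: x in {0, 5, 5, 7.33, 9.33, 9.5, 11.83, 11.83, 11.83, 11.83, 12.794, 13.83, 15.124, 17.124, 17.294, 19.624, 20.83, 20.83, 21.624}, y in {-7.794, -3.294, -2, 0, 2.5, 4.5, 5.794, 6.83, 6.83, 6.83, 10.294, 11.83, 11.83, 15.83, 15.83, 16.33, 19.624, 24.124}
xmin=0, ymin=-7.794, xmax=21.624, ymax=24.124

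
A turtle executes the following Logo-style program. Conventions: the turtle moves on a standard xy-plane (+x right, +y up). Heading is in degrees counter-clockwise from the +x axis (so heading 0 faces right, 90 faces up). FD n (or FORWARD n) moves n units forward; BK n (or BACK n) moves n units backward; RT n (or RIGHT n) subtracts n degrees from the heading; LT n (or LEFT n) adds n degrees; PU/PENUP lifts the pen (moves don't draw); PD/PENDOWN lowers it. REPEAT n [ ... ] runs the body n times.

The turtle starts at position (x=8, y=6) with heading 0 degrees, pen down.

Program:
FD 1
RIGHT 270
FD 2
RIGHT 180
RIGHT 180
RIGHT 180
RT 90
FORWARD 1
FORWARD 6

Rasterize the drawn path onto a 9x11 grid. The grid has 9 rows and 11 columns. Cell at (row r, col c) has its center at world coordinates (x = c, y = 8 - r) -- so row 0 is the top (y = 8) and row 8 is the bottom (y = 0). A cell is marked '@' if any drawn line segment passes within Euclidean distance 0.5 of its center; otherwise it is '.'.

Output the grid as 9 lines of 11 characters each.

Answer: ..@@@@@@@@.
.........@.
........@@.
...........
...........
...........
...........
...........
...........

Derivation:
Segment 0: (8,6) -> (9,6)
Segment 1: (9,6) -> (9,8)
Segment 2: (9,8) -> (8,8)
Segment 3: (8,8) -> (2,8)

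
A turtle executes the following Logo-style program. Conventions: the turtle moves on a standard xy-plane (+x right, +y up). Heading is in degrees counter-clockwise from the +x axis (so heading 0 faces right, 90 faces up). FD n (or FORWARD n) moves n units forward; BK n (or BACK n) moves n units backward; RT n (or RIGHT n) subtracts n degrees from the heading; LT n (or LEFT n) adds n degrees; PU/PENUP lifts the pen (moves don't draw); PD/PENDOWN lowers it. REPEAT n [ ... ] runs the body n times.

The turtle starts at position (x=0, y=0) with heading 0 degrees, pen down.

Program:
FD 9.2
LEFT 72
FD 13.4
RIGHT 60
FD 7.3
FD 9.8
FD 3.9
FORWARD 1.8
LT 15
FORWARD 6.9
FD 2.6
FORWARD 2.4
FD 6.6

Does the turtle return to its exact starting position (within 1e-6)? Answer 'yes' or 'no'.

Executing turtle program step by step:
Start: pos=(0,0), heading=0, pen down
FD 9.2: (0,0) -> (9.2,0) [heading=0, draw]
LT 72: heading 0 -> 72
FD 13.4: (9.2,0) -> (13.341,12.744) [heading=72, draw]
RT 60: heading 72 -> 12
FD 7.3: (13.341,12.744) -> (20.481,14.262) [heading=12, draw]
FD 9.8: (20.481,14.262) -> (30.067,16.299) [heading=12, draw]
FD 3.9: (30.067,16.299) -> (33.882,17.11) [heading=12, draw]
FD 1.8: (33.882,17.11) -> (35.643,17.485) [heading=12, draw]
LT 15: heading 12 -> 27
FD 6.9: (35.643,17.485) -> (41.791,20.617) [heading=27, draw]
FD 2.6: (41.791,20.617) -> (44.107,21.797) [heading=27, draw]
FD 2.4: (44.107,21.797) -> (46.246,22.887) [heading=27, draw]
FD 6.6: (46.246,22.887) -> (52.126,25.883) [heading=27, draw]
Final: pos=(52.126,25.883), heading=27, 10 segment(s) drawn

Start position: (0, 0)
Final position: (52.126, 25.883)
Distance = 58.199; >= 1e-6 -> NOT closed

Answer: no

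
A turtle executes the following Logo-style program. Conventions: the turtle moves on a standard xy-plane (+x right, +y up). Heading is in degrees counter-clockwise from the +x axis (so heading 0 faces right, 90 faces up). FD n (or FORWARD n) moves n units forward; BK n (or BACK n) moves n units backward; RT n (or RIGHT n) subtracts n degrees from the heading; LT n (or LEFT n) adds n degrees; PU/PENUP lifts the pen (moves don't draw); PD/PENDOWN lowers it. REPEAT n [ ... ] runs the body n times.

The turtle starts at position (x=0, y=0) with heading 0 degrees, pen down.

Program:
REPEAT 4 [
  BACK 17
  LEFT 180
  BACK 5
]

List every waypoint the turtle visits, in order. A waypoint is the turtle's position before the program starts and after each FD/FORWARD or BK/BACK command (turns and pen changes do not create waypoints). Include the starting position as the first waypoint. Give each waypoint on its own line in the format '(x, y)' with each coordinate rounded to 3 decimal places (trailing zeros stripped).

Executing turtle program step by step:
Start: pos=(0,0), heading=0, pen down
REPEAT 4 [
  -- iteration 1/4 --
  BK 17: (0,0) -> (-17,0) [heading=0, draw]
  LT 180: heading 0 -> 180
  BK 5: (-17,0) -> (-12,0) [heading=180, draw]
  -- iteration 2/4 --
  BK 17: (-12,0) -> (5,0) [heading=180, draw]
  LT 180: heading 180 -> 0
  BK 5: (5,0) -> (0,0) [heading=0, draw]
  -- iteration 3/4 --
  BK 17: (0,0) -> (-17,0) [heading=0, draw]
  LT 180: heading 0 -> 180
  BK 5: (-17,0) -> (-12,0) [heading=180, draw]
  -- iteration 4/4 --
  BK 17: (-12,0) -> (5,0) [heading=180, draw]
  LT 180: heading 180 -> 0
  BK 5: (5,0) -> (0,0) [heading=0, draw]
]
Final: pos=(0,0), heading=0, 8 segment(s) drawn
Waypoints (9 total):
(0, 0)
(-17, 0)
(-12, 0)
(5, 0)
(0, 0)
(-17, 0)
(-12, 0)
(5, 0)
(0, 0)

Answer: (0, 0)
(-17, 0)
(-12, 0)
(5, 0)
(0, 0)
(-17, 0)
(-12, 0)
(5, 0)
(0, 0)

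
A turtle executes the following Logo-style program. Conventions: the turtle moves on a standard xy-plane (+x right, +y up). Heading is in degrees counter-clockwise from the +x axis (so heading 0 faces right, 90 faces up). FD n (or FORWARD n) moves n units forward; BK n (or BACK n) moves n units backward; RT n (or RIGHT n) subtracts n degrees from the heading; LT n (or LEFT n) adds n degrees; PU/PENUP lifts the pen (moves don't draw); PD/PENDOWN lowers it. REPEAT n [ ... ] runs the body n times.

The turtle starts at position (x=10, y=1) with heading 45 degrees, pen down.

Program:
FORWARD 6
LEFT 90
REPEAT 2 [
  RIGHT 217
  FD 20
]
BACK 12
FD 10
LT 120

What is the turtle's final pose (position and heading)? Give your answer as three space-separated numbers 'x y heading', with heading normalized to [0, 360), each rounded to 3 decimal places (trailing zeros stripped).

Answer: 25.753 1.18 181

Derivation:
Executing turtle program step by step:
Start: pos=(10,1), heading=45, pen down
FD 6: (10,1) -> (14.243,5.243) [heading=45, draw]
LT 90: heading 45 -> 135
REPEAT 2 [
  -- iteration 1/2 --
  RT 217: heading 135 -> 278
  FD 20: (14.243,5.243) -> (17.026,-14.563) [heading=278, draw]
  -- iteration 2/2 --
  RT 217: heading 278 -> 61
  FD 20: (17.026,-14.563) -> (26.722,2.93) [heading=61, draw]
]
BK 12: (26.722,2.93) -> (20.905,-7.566) [heading=61, draw]
FD 10: (20.905,-7.566) -> (25.753,1.18) [heading=61, draw]
LT 120: heading 61 -> 181
Final: pos=(25.753,1.18), heading=181, 5 segment(s) drawn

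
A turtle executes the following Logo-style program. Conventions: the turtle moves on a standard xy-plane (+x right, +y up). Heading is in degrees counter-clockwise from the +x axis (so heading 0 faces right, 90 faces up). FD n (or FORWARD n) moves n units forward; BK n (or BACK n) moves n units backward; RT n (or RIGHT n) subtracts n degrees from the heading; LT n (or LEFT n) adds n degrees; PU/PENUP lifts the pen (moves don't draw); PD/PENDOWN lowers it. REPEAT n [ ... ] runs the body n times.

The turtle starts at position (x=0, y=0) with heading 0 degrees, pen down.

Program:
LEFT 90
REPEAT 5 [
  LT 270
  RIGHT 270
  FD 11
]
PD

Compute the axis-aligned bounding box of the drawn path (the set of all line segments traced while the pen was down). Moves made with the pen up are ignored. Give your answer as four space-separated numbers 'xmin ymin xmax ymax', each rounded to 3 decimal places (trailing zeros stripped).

Executing turtle program step by step:
Start: pos=(0,0), heading=0, pen down
LT 90: heading 0 -> 90
REPEAT 5 [
  -- iteration 1/5 --
  LT 270: heading 90 -> 0
  RT 270: heading 0 -> 90
  FD 11: (0,0) -> (0,11) [heading=90, draw]
  -- iteration 2/5 --
  LT 270: heading 90 -> 0
  RT 270: heading 0 -> 90
  FD 11: (0,11) -> (0,22) [heading=90, draw]
  -- iteration 3/5 --
  LT 270: heading 90 -> 0
  RT 270: heading 0 -> 90
  FD 11: (0,22) -> (0,33) [heading=90, draw]
  -- iteration 4/5 --
  LT 270: heading 90 -> 0
  RT 270: heading 0 -> 90
  FD 11: (0,33) -> (0,44) [heading=90, draw]
  -- iteration 5/5 --
  LT 270: heading 90 -> 0
  RT 270: heading 0 -> 90
  FD 11: (0,44) -> (0,55) [heading=90, draw]
]
PD: pen down
Final: pos=(0,55), heading=90, 5 segment(s) drawn

Segment endpoints: x in {0, 0, 0, 0, 0, 0}, y in {0, 11, 22, 33, 44, 55}
xmin=0, ymin=0, xmax=0, ymax=55

Answer: 0 0 0 55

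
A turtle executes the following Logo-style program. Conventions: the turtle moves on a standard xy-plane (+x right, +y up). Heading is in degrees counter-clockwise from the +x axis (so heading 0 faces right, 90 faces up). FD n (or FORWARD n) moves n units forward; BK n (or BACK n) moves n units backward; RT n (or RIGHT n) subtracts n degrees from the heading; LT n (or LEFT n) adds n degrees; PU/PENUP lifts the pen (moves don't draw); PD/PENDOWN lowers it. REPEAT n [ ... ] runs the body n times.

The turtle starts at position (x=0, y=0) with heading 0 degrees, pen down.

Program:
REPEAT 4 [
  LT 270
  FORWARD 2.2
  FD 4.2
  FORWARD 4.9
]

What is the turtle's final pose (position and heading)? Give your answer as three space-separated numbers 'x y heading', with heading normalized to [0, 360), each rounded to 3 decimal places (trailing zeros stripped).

Executing turtle program step by step:
Start: pos=(0,0), heading=0, pen down
REPEAT 4 [
  -- iteration 1/4 --
  LT 270: heading 0 -> 270
  FD 2.2: (0,0) -> (0,-2.2) [heading=270, draw]
  FD 4.2: (0,-2.2) -> (0,-6.4) [heading=270, draw]
  FD 4.9: (0,-6.4) -> (0,-11.3) [heading=270, draw]
  -- iteration 2/4 --
  LT 270: heading 270 -> 180
  FD 2.2: (0,-11.3) -> (-2.2,-11.3) [heading=180, draw]
  FD 4.2: (-2.2,-11.3) -> (-6.4,-11.3) [heading=180, draw]
  FD 4.9: (-6.4,-11.3) -> (-11.3,-11.3) [heading=180, draw]
  -- iteration 3/4 --
  LT 270: heading 180 -> 90
  FD 2.2: (-11.3,-11.3) -> (-11.3,-9.1) [heading=90, draw]
  FD 4.2: (-11.3,-9.1) -> (-11.3,-4.9) [heading=90, draw]
  FD 4.9: (-11.3,-4.9) -> (-11.3,0) [heading=90, draw]
  -- iteration 4/4 --
  LT 270: heading 90 -> 0
  FD 2.2: (-11.3,0) -> (-9.1,0) [heading=0, draw]
  FD 4.2: (-9.1,0) -> (-4.9,0) [heading=0, draw]
  FD 4.9: (-4.9,0) -> (0,0) [heading=0, draw]
]
Final: pos=(0,0), heading=0, 12 segment(s) drawn

Answer: 0 0 0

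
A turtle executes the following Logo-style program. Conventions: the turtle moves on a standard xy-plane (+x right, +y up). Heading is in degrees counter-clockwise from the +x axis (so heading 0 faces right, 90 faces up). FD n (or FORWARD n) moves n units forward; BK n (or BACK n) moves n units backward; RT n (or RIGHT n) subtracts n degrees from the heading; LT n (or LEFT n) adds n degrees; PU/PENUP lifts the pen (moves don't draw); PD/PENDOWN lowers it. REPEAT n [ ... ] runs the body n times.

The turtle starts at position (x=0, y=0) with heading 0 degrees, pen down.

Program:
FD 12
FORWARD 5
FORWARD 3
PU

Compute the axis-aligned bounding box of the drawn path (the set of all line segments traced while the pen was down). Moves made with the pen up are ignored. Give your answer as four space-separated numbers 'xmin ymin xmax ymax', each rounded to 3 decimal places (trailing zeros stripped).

Executing turtle program step by step:
Start: pos=(0,0), heading=0, pen down
FD 12: (0,0) -> (12,0) [heading=0, draw]
FD 5: (12,0) -> (17,0) [heading=0, draw]
FD 3: (17,0) -> (20,0) [heading=0, draw]
PU: pen up
Final: pos=(20,0), heading=0, 3 segment(s) drawn

Segment endpoints: x in {0, 12, 17, 20}, y in {0}
xmin=0, ymin=0, xmax=20, ymax=0

Answer: 0 0 20 0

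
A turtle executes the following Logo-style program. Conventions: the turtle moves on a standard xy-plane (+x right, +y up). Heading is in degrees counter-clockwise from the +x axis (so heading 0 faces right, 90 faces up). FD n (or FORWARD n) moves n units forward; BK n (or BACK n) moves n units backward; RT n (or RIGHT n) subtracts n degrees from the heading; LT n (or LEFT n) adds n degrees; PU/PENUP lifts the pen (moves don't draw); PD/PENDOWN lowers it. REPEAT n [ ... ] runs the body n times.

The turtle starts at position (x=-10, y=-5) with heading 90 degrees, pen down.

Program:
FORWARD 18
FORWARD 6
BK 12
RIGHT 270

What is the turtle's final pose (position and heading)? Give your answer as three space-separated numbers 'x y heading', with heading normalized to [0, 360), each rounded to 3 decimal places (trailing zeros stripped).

Executing turtle program step by step:
Start: pos=(-10,-5), heading=90, pen down
FD 18: (-10,-5) -> (-10,13) [heading=90, draw]
FD 6: (-10,13) -> (-10,19) [heading=90, draw]
BK 12: (-10,19) -> (-10,7) [heading=90, draw]
RT 270: heading 90 -> 180
Final: pos=(-10,7), heading=180, 3 segment(s) drawn

Answer: -10 7 180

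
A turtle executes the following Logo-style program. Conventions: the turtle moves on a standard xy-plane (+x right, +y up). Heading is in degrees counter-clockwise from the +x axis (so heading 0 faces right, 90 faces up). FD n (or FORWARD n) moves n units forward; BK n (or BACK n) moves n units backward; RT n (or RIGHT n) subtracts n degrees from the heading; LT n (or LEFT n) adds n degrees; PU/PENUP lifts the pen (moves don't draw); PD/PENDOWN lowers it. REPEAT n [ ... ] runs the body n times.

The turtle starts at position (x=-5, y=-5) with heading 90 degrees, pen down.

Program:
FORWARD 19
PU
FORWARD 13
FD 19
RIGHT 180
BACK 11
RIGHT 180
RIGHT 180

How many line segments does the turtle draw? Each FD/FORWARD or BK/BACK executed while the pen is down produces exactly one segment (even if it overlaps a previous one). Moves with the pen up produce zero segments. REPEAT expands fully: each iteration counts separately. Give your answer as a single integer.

Answer: 1

Derivation:
Executing turtle program step by step:
Start: pos=(-5,-5), heading=90, pen down
FD 19: (-5,-5) -> (-5,14) [heading=90, draw]
PU: pen up
FD 13: (-5,14) -> (-5,27) [heading=90, move]
FD 19: (-5,27) -> (-5,46) [heading=90, move]
RT 180: heading 90 -> 270
BK 11: (-5,46) -> (-5,57) [heading=270, move]
RT 180: heading 270 -> 90
RT 180: heading 90 -> 270
Final: pos=(-5,57), heading=270, 1 segment(s) drawn
Segments drawn: 1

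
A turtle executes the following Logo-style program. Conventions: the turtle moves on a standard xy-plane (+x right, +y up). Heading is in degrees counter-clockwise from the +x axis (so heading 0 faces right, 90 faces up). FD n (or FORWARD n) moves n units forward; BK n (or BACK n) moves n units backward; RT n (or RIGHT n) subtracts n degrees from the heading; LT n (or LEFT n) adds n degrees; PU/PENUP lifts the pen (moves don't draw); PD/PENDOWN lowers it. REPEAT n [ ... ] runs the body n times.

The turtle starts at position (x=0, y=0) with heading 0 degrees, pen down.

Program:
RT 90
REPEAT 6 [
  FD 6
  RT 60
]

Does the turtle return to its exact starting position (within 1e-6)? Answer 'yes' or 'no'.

Executing turtle program step by step:
Start: pos=(0,0), heading=0, pen down
RT 90: heading 0 -> 270
REPEAT 6 [
  -- iteration 1/6 --
  FD 6: (0,0) -> (0,-6) [heading=270, draw]
  RT 60: heading 270 -> 210
  -- iteration 2/6 --
  FD 6: (0,-6) -> (-5.196,-9) [heading=210, draw]
  RT 60: heading 210 -> 150
  -- iteration 3/6 --
  FD 6: (-5.196,-9) -> (-10.392,-6) [heading=150, draw]
  RT 60: heading 150 -> 90
  -- iteration 4/6 --
  FD 6: (-10.392,-6) -> (-10.392,0) [heading=90, draw]
  RT 60: heading 90 -> 30
  -- iteration 5/6 --
  FD 6: (-10.392,0) -> (-5.196,3) [heading=30, draw]
  RT 60: heading 30 -> 330
  -- iteration 6/6 --
  FD 6: (-5.196,3) -> (0,0) [heading=330, draw]
  RT 60: heading 330 -> 270
]
Final: pos=(0,0), heading=270, 6 segment(s) drawn

Start position: (0, 0)
Final position: (0, 0)
Distance = 0; < 1e-6 -> CLOSED

Answer: yes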